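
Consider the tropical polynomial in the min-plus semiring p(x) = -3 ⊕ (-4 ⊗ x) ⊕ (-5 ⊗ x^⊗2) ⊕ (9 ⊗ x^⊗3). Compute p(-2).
p(-2) = -9

A tropical monomial a ⊗ x^⊗i evaluates to a + i · x. Evaluating each term at x = -2:
  Term 0 contributes -3 + 0 · -2 = -3
  Term 1 contributes -4 + 1 · -2 = -6
  Term 2 contributes -5 + 2 · -2 = -9
  Term 3 contributes 9 + 3 · -2 = 3
p(-2) = ⊕ of these = min[-3, -6, -9, 3] = -9.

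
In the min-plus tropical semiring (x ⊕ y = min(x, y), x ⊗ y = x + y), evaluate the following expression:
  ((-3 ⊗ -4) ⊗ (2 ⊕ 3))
((-3 ⊗ -4) ⊗ (2 ⊕ 3)) = -5

Expand innermost to outermost. Recall ⊕ takes the minimum of its arguments and ⊗ takes their sum. Working out the expression ((-3 ⊗ -4) ⊗ (2 ⊕ 3)) gives -5.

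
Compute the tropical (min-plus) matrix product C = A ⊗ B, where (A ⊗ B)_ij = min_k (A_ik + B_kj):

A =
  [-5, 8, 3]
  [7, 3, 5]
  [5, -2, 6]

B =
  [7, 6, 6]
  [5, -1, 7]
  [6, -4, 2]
A ⊗ B =
  [2, -1, 1]
  [8, 1, 7]
  [3, -3, 5]

Apply the min-plus product entry-by-entry:
  C[0][0] = min over k of (A[0][0] + B[0][0] = -5 + 7 = 2, A[0][1] + B[1][0] = 8 + 5 = 13, A[0][2] + B[2][0] = 3 + 6 = 9) = 2 (attained at k = 0)
  C[0][1] = min over k of (A[0][0] + B[0][1] = -5 + 6 = 1, A[0][1] + B[1][1] = 8 + -1 = 7, A[0][2] + B[2][1] = 3 + -4 = -1) = -1 (attained at k = 2)
  C[0][2] = min over k of (A[0][0] + B[0][2] = -5 + 6 = 1, A[0][1] + B[1][2] = 8 + 7 = 15, A[0][2] + B[2][2] = 3 + 2 = 5) = 1 (attained at k = 0)
  C[1][0] = min over k of (A[1][0] + B[0][0] = 7 + 7 = 14, A[1][1] + B[1][0] = 3 + 5 = 8, A[1][2] + B[2][0] = 5 + 6 = 11) = 8 (attained at k = 1)
  C[1][1] = min over k of (A[1][0] + B[0][1] = 7 + 6 = 13, A[1][1] + B[1][1] = 3 + -1 = 2, A[1][2] + B[2][1] = 5 + -4 = 1) = 1 (attained at k = 2)
  C[1][2] = min over k of (A[1][0] + B[0][2] = 7 + 6 = 13, A[1][1] + B[1][2] = 3 + 7 = 10, A[1][2] + B[2][2] = 5 + 2 = 7) = 7 (attained at k = 2)
  C[2][0] = min over k of (A[2][0] + B[0][0] = 5 + 7 = 12, A[2][1] + B[1][0] = -2 + 5 = 3, A[2][2] + B[2][0] = 6 + 6 = 12) = 3 (attained at k = 1)
  C[2][1] = min over k of (A[2][0] + B[0][1] = 5 + 6 = 11, A[2][1] + B[1][1] = -2 + -1 = -3, A[2][2] + B[2][1] = 6 + -4 = 2) = -3 (attained at k = 1)
  C[2][2] = min over k of (A[2][0] + B[0][2] = 5 + 6 = 11, A[2][1] + B[1][2] = -2 + 7 = 5, A[2][2] + B[2][2] = 6 + 2 = 8) = 5 (attained at k = 1)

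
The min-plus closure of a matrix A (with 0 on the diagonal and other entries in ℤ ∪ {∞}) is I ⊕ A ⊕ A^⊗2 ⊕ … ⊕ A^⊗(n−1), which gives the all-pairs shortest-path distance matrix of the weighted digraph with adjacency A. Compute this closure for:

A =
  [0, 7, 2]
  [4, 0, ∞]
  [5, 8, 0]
Closure =
  [0, 7, 2]
  [4, 0, 6]
  [5, 8, 0]

This is the Floyd-Warshall all-pairs shortest-path computation. For each intermediate vertex k = 0, 1, …, 2, update dist[i][j] ← min(dist[i][j], dist[i][k] + dist[k][j]). The final matrix gives, for each (i, j), the minimum total weight of any directed path from i to j (possibly empty when i = j).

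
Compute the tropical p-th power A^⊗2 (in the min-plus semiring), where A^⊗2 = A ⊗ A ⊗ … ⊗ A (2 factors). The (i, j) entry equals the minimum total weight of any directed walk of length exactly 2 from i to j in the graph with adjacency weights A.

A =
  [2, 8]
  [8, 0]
A^⊗2 =
  [4, 8]
  [8, 0]

Each entry (A^⊗2)_ij equals the minimum over all length-2 walks i = v_0 → v_1 → … → v_2 = j of Σ_t A[v_t][v_{t+1}]. For example, for (i, j) = (0, 1) we minimise over 2 possible intermediate vertex sequences; the minimum is 8, attained along the walk 0 → 1 → 1.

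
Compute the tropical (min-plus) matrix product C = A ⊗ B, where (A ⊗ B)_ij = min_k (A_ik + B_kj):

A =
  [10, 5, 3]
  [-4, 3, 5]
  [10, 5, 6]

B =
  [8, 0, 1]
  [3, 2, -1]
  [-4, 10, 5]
A ⊗ B =
  [-1, 7, 4]
  [1, -4, -3]
  [2, 7, 4]

Apply the min-plus product entry-by-entry:
  C[0][0] = min over k of (A[0][0] + B[0][0] = 10 + 8 = 18, A[0][1] + B[1][0] = 5 + 3 = 8, A[0][2] + B[2][0] = 3 + -4 = -1) = -1 (attained at k = 2)
  C[0][1] = min over k of (A[0][0] + B[0][1] = 10 + 0 = 10, A[0][1] + B[1][1] = 5 + 2 = 7, A[0][2] + B[2][1] = 3 + 10 = 13) = 7 (attained at k = 1)
  C[0][2] = min over k of (A[0][0] + B[0][2] = 10 + 1 = 11, A[0][1] + B[1][2] = 5 + -1 = 4, A[0][2] + B[2][2] = 3 + 5 = 8) = 4 (attained at k = 1)
  C[1][0] = min over k of (A[1][0] + B[0][0] = -4 + 8 = 4, A[1][1] + B[1][0] = 3 + 3 = 6, A[1][2] + B[2][0] = 5 + -4 = 1) = 1 (attained at k = 2)
  C[1][1] = min over k of (A[1][0] + B[0][1] = -4 + 0 = -4, A[1][1] + B[1][1] = 3 + 2 = 5, A[1][2] + B[2][1] = 5 + 10 = 15) = -4 (attained at k = 0)
  C[1][2] = min over k of (A[1][0] + B[0][2] = -4 + 1 = -3, A[1][1] + B[1][2] = 3 + -1 = 2, A[1][2] + B[2][2] = 5 + 5 = 10) = -3 (attained at k = 0)
  C[2][0] = min over k of (A[2][0] + B[0][0] = 10 + 8 = 18, A[2][1] + B[1][0] = 5 + 3 = 8, A[2][2] + B[2][0] = 6 + -4 = 2) = 2 (attained at k = 2)
  C[2][1] = min over k of (A[2][0] + B[0][1] = 10 + 0 = 10, A[2][1] + B[1][1] = 5 + 2 = 7, A[2][2] + B[2][1] = 6 + 10 = 16) = 7 (attained at k = 1)
  C[2][2] = min over k of (A[2][0] + B[0][2] = 10 + 1 = 11, A[2][1] + B[1][2] = 5 + -1 = 4, A[2][2] + B[2][2] = 6 + 5 = 11) = 4 (attained at k = 1)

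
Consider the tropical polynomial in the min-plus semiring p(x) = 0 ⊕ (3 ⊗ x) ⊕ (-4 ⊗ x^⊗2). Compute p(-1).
p(-1) = -6

A tropical monomial a ⊗ x^⊗i evaluates to a + i · x. Evaluating each term at x = -1:
  Term 0 contributes 0 + 0 · -1 = 0
  Term 1 contributes 3 + 1 · -1 = 2
  Term 2 contributes -4 + 2 · -1 = -6
p(-1) = ⊕ of these = min[0, 2, -6] = -6.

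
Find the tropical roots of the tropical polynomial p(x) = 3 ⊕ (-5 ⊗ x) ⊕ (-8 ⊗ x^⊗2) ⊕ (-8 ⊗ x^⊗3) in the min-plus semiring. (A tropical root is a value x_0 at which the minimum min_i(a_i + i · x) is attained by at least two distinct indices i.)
Roots: {0, 3, 8}

Each tropical root is a break point of the lower envelope of the lines y = a_i + i · x (there are 4 lines, with slopes 0, 1, ..., 3). Only the lines that attain the minimum somewhere contribute to roots; other lines are dominated. Here the surviving (envelope) indices are i = 3, i = 2, i = 1, i = 0.
Intersections between consecutive envelope lines give the roots: for adjacent envelope indices i < j the intersection is x = (a_i − a_j) / (j − i). Reading off the sorted break points: {0, 3, 8}.
Verification: at each break x_0, at least two indices attain the minimum of min_i(a_i + i · x_0).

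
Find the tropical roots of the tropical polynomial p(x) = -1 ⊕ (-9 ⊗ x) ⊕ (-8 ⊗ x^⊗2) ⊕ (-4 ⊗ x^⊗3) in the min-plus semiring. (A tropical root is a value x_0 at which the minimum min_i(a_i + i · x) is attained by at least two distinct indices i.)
Roots: {-4, -1, 8}

Each tropical root is a break point of the lower envelope of the lines y = a_i + i · x (there are 4 lines, with slopes 0, 1, ..., 3). Only the lines that attain the minimum somewhere contribute to roots; other lines are dominated. Here the surviving (envelope) indices are i = 3, i = 2, i = 1, i = 0.
Intersections between consecutive envelope lines give the roots: for adjacent envelope indices i < j the intersection is x = (a_i − a_j) / (j − i). Reading off the sorted break points: {-4, -1, 8}.
Verification: at each break x_0, at least two indices attain the minimum of min_i(a_i + i · x_0).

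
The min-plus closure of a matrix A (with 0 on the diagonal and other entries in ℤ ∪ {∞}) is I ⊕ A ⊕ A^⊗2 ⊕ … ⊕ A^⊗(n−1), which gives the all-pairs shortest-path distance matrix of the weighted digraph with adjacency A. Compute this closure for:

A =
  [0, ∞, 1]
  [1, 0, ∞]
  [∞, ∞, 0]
Closure =
  [0, ∞, 1]
  [1, 0, 2]
  [∞, ∞, 0]

This is the Floyd-Warshall all-pairs shortest-path computation. For each intermediate vertex k = 0, 1, …, 2, update dist[i][j] ← min(dist[i][j], dist[i][k] + dist[k][j]). The final matrix gives, for each (i, j), the minimum total weight of any directed path from i to j (possibly empty when i = j).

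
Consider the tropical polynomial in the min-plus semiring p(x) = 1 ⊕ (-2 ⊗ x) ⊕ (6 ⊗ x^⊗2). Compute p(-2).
p(-2) = -4

A tropical monomial a ⊗ x^⊗i evaluates to a + i · x. Evaluating each term at x = -2:
  Term 0 contributes 1 + 0 · -2 = 1
  Term 1 contributes -2 + 1 · -2 = -4
  Term 2 contributes 6 + 2 · -2 = 2
p(-2) = ⊕ of these = min[1, -4, 2] = -4.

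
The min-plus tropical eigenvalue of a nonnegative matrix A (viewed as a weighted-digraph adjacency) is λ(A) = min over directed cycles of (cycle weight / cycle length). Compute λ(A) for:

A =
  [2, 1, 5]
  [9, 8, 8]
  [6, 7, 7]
λ(A) = 2

Enumerate directed cycles and compute their means (weight / length). Sample:
  cycle 0 → 0: weight = 2, length = 1, mean = 2/1 ≈ 2.000
  cycle 1 → 1: weight = 8, length = 1, mean = 8/1 ≈ 8.000
  cycle 2 → 2: weight = 7, length = 1, mean = 7/1 ≈ 7.000
  cycle 0 → 1 → 0: weight = 10, length = 2, mean = 10/2 ≈ 5.000
  cycle 0 → 2 → 0: weight = 11, length = 2, mean = 11/2 ≈ 5.500
  cycle 1 → 0 → 1: weight = 10, length = 2, mean = 10/2 ≈ 5.000
Minimum mean = 2.000, attained e.g. along the cycle 0 → 0 with weight 2 and length 1. So λ(A) = 2/1 = 2.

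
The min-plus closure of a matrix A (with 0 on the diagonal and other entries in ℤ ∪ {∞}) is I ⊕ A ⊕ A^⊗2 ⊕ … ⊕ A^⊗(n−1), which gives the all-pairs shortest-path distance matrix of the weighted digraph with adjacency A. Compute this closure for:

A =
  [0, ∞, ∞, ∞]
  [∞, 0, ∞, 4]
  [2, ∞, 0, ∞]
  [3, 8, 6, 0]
Closure =
  [0, ∞, ∞, ∞]
  [7, 0, 10, 4]
  [2, ∞, 0, ∞]
  [3, 8, 6, 0]

This is the Floyd-Warshall all-pairs shortest-path computation. For each intermediate vertex k = 0, 1, …, 3, update dist[i][j] ← min(dist[i][j], dist[i][k] + dist[k][j]). The final matrix gives, for each (i, j), the minimum total weight of any directed path from i to j (possibly empty when i = j).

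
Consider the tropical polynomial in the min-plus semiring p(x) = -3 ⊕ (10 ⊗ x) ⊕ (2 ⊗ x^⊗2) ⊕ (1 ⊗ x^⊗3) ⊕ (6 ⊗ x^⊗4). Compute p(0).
p(0) = -3

A tropical monomial a ⊗ x^⊗i evaluates to a + i · x. Evaluating each term at x = 0:
  Term 0 contributes -3 + 0 · 0 = -3
  Term 1 contributes 10 + 1 · 0 = 10
  Term 2 contributes 2 + 2 · 0 = 2
  Term 3 contributes 1 + 3 · 0 = 1
  Term 4 contributes 6 + 4 · 0 = 6
p(0) = ⊕ of these = min[-3, 10, 2, 1, 6] = -3.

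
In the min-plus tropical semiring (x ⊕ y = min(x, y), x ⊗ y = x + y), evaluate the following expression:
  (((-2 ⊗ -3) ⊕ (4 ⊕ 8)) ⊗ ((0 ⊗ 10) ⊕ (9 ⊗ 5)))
(((-2 ⊗ -3) ⊕ (4 ⊕ 8)) ⊗ ((0 ⊗ 10) ⊕ (9 ⊗ 5))) = 5

Expand innermost to outermost. Recall ⊕ takes the minimum of its arguments and ⊗ takes their sum. Working out the expression (((-2 ⊗ -3) ⊕ (4 ⊕ 8)) ⊗ ((0 ⊗ 10) ⊕ (9 ⊗ 5))) gives 5.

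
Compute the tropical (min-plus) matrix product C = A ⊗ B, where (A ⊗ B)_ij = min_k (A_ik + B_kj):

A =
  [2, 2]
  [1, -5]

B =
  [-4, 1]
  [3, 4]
A ⊗ B =
  [-2, 3]
  [-3, -1]

Apply the min-plus product entry-by-entry:
  C[0][0] = min over k of (A[0][0] + B[0][0] = 2 + -4 = -2, A[0][1] + B[1][0] = 2 + 3 = 5) = -2 (attained at k = 0)
  C[0][1] = min over k of (A[0][0] + B[0][1] = 2 + 1 = 3, A[0][1] + B[1][1] = 2 + 4 = 6) = 3 (attained at k = 0)
  C[1][0] = min over k of (A[1][0] + B[0][0] = 1 + -4 = -3, A[1][1] + B[1][0] = -5 + 3 = -2) = -3 (attained at k = 0)
  C[1][1] = min over k of (A[1][0] + B[0][1] = 1 + 1 = 2, A[1][1] + B[1][1] = -5 + 4 = -1) = -1 (attained at k = 1)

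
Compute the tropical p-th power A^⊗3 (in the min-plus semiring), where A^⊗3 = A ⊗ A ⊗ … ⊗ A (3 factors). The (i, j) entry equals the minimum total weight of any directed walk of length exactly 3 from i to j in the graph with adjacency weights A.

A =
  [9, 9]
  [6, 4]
A^⊗3 =
  [19, 17]
  [14, 12]

Each entry (A^⊗3)_ij equals the minimum over all length-3 walks i = v_0 → v_1 → … → v_3 = j of Σ_t A[v_t][v_{t+1}]. For example, for (i, j) = (0, 1) we minimise over 4 possible intermediate vertex sequences; the minimum is 17, attained along the walk 0 → 1 → 1 → 1.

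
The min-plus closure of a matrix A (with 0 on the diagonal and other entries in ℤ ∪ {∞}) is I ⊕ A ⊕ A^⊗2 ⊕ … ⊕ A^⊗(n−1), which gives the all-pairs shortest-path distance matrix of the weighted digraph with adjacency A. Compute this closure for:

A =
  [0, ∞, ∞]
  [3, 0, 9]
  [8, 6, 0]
Closure =
  [0, ∞, ∞]
  [3, 0, 9]
  [8, 6, 0]

This is the Floyd-Warshall all-pairs shortest-path computation. For each intermediate vertex k = 0, 1, …, 2, update dist[i][j] ← min(dist[i][j], dist[i][k] + dist[k][j]). The final matrix gives, for each (i, j), the minimum total weight of any directed path from i to j (possibly empty when i = j).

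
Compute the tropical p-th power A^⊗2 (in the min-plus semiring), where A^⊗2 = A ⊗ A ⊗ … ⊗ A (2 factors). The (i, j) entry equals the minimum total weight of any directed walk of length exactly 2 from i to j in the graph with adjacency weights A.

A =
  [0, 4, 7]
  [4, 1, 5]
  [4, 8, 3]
A^⊗2 =
  [0, 4, 7]
  [4, 2, 6]
  [4, 8, 6]

Each entry (A^⊗2)_ij equals the minimum over all length-2 walks i = v_0 → v_1 → … → v_2 = j of Σ_t A[v_t][v_{t+1}]. For example, for (i, j) = (0, 2) we minimise over 3 possible intermediate vertex sequences; the minimum is 7, attained along the walk 0 → 0 → 2.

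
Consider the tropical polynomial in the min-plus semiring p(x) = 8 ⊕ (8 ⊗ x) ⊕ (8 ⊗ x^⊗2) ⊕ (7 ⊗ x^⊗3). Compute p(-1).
p(-1) = 4

A tropical monomial a ⊗ x^⊗i evaluates to a + i · x. Evaluating each term at x = -1:
  Term 0 contributes 8 + 0 · -1 = 8
  Term 1 contributes 8 + 1 · -1 = 7
  Term 2 contributes 8 + 2 · -1 = 6
  Term 3 contributes 7 + 3 · -1 = 4
p(-1) = ⊕ of these = min[8, 7, 6, 4] = 4.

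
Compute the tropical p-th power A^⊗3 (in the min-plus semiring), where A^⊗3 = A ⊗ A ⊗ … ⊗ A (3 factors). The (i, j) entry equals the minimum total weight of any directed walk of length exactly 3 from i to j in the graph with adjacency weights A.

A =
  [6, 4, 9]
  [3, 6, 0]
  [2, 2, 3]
A^⊗3 =
  [6, 6, 7]
  [5, 5, 2]
  [4, 4, 5]

Each entry (A^⊗3)_ij equals the minimum over all length-3 walks i = v_0 → v_1 → … → v_3 = j of Σ_t A[v_t][v_{t+1}]. For example, for (i, j) = (0, 2) we minimise over 9 possible intermediate vertex sequences; the minimum is 7, attained along the walk 0 → 1 → 2 → 2.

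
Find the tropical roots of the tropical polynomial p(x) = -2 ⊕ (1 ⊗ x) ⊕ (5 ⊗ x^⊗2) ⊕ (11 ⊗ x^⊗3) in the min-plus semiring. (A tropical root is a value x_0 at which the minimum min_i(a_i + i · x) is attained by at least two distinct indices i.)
Roots: {-6, -4, -3}

Each tropical root is a break point of the lower envelope of the lines y = a_i + i · x (there are 4 lines, with slopes 0, 1, ..., 3). Only the lines that attain the minimum somewhere contribute to roots; other lines are dominated. Here the surviving (envelope) indices are i = 3, i = 2, i = 1, i = 0.
Intersections between consecutive envelope lines give the roots: for adjacent envelope indices i < j the intersection is x = (a_i − a_j) / (j − i). Reading off the sorted break points: {-6, -4, -3}.
Verification: at each break x_0, at least two indices attain the minimum of min_i(a_i + i · x_0).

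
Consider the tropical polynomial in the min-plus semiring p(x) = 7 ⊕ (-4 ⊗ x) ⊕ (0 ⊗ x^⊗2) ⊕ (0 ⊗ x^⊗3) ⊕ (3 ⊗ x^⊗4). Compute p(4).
p(4) = 0

A tropical monomial a ⊗ x^⊗i evaluates to a + i · x. Evaluating each term at x = 4:
  Term 0 contributes 7 + 0 · 4 = 7
  Term 1 contributes -4 + 1 · 4 = 0
  Term 2 contributes 0 + 2 · 4 = 8
  Term 3 contributes 0 + 3 · 4 = 12
  Term 4 contributes 3 + 4 · 4 = 19
p(4) = ⊕ of these = min[7, 0, 8, 12, 19] = 0.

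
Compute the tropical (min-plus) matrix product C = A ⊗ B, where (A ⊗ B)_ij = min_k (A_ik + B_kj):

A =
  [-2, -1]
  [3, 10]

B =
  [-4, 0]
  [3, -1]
A ⊗ B =
  [-6, -2]
  [-1, 3]

Apply the min-plus product entry-by-entry:
  C[0][0] = min over k of (A[0][0] + B[0][0] = -2 + -4 = -6, A[0][1] + B[1][0] = -1 + 3 = 2) = -6 (attained at k = 0)
  C[0][1] = min over k of (A[0][0] + B[0][1] = -2 + 0 = -2, A[0][1] + B[1][1] = -1 + -1 = -2) = -2 (attained at k = 0)
  C[1][0] = min over k of (A[1][0] + B[0][0] = 3 + -4 = -1, A[1][1] + B[1][0] = 10 + 3 = 13) = -1 (attained at k = 0)
  C[1][1] = min over k of (A[1][0] + B[0][1] = 3 + 0 = 3, A[1][1] + B[1][1] = 10 + -1 = 9) = 3 (attained at k = 0)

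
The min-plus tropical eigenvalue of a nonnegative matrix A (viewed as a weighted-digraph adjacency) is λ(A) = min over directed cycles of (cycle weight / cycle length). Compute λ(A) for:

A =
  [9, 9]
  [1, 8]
λ(A) = 5

Enumerate directed cycles and compute their means (weight / length). Sample:
  cycle 0 → 0: weight = 9, length = 1, mean = 9/1 ≈ 9.000
  cycle 1 → 1: weight = 8, length = 1, mean = 8/1 ≈ 8.000
  cycle 0 → 1 → 0: weight = 10, length = 2, mean = 10/2 ≈ 5.000
  cycle 1 → 0 → 1: weight = 10, length = 2, mean = 10/2 ≈ 5.000
Minimum mean = 5.000, attained e.g. along the cycle 0 → 1 → 0 with weight 10 and length 2. So λ(A) = 10/2 = 5.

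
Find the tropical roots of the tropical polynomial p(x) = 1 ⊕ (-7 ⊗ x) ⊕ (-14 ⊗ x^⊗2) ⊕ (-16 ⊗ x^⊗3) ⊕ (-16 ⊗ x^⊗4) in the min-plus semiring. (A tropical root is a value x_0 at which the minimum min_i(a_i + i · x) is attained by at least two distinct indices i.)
Roots: {0, 2, 7, 8}

Each tropical root is a break point of the lower envelope of the lines y = a_i + i · x (there are 5 lines, with slopes 0, 1, ..., 4). Only the lines that attain the minimum somewhere contribute to roots; other lines are dominated. Here the surviving (envelope) indices are i = 4, i = 3, i = 2, i = 1, i = 0.
Intersections between consecutive envelope lines give the roots: for adjacent envelope indices i < j the intersection is x = (a_i − a_j) / (j − i). Reading off the sorted break points: {0, 2, 7, 8}.
Verification: at each break x_0, at least two indices attain the minimum of min_i(a_i + i · x_0).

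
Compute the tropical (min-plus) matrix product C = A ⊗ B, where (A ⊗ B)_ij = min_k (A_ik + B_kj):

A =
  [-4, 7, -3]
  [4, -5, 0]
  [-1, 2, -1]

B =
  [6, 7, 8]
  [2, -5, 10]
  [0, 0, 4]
A ⊗ B =
  [-3, -3, 1]
  [-3, -10, 4]
  [-1, -3, 3]

Apply the min-plus product entry-by-entry:
  C[0][0] = min over k of (A[0][0] + B[0][0] = -4 + 6 = 2, A[0][1] + B[1][0] = 7 + 2 = 9, A[0][2] + B[2][0] = -3 + 0 = -3) = -3 (attained at k = 2)
  C[0][1] = min over k of (A[0][0] + B[0][1] = -4 + 7 = 3, A[0][1] + B[1][1] = 7 + -5 = 2, A[0][2] + B[2][1] = -3 + 0 = -3) = -3 (attained at k = 2)
  C[0][2] = min over k of (A[0][0] + B[0][2] = -4 + 8 = 4, A[0][1] + B[1][2] = 7 + 10 = 17, A[0][2] + B[2][2] = -3 + 4 = 1) = 1 (attained at k = 2)
  C[1][0] = min over k of (A[1][0] + B[0][0] = 4 + 6 = 10, A[1][1] + B[1][0] = -5 + 2 = -3, A[1][2] + B[2][0] = 0 + 0 = 0) = -3 (attained at k = 1)
  C[1][1] = min over k of (A[1][0] + B[0][1] = 4 + 7 = 11, A[1][1] + B[1][1] = -5 + -5 = -10, A[1][2] + B[2][1] = 0 + 0 = 0) = -10 (attained at k = 1)
  C[1][2] = min over k of (A[1][0] + B[0][2] = 4 + 8 = 12, A[1][1] + B[1][2] = -5 + 10 = 5, A[1][2] + B[2][2] = 0 + 4 = 4) = 4 (attained at k = 2)
  C[2][0] = min over k of (A[2][0] + B[0][0] = -1 + 6 = 5, A[2][1] + B[1][0] = 2 + 2 = 4, A[2][2] + B[2][0] = -1 + 0 = -1) = -1 (attained at k = 2)
  C[2][1] = min over k of (A[2][0] + B[0][1] = -1 + 7 = 6, A[2][1] + B[1][1] = 2 + -5 = -3, A[2][2] + B[2][1] = -1 + 0 = -1) = -3 (attained at k = 1)
  C[2][2] = min over k of (A[2][0] + B[0][2] = -1 + 8 = 7, A[2][1] + B[1][2] = 2 + 10 = 12, A[2][2] + B[2][2] = -1 + 4 = 3) = 3 (attained at k = 2)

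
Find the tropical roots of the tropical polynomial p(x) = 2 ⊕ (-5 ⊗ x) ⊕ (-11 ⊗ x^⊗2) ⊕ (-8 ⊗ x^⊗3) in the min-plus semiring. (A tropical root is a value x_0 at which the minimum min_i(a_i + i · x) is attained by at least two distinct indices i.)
Roots: {-3, 6, 7}

Each tropical root is a break point of the lower envelope of the lines y = a_i + i · x (there are 4 lines, with slopes 0, 1, ..., 3). Only the lines that attain the minimum somewhere contribute to roots; other lines are dominated. Here the surviving (envelope) indices are i = 3, i = 2, i = 1, i = 0.
Intersections between consecutive envelope lines give the roots: for adjacent envelope indices i < j the intersection is x = (a_i − a_j) / (j − i). Reading off the sorted break points: {-3, 6, 7}.
Verification: at each break x_0, at least two indices attain the minimum of min_i(a_i + i · x_0).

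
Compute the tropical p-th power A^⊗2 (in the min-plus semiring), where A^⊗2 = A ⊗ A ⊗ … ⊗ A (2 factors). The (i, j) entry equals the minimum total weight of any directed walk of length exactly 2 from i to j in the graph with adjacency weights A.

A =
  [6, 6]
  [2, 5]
A^⊗2 =
  [8, 11]
  [7, 8]

Each entry (A^⊗2)_ij equals the minimum over all length-2 walks i = v_0 → v_1 → … → v_2 = j of Σ_t A[v_t][v_{t+1}]. For example, for (i, j) = (0, 1) we minimise over 2 possible intermediate vertex sequences; the minimum is 11, attained along the walk 0 → 1 → 1.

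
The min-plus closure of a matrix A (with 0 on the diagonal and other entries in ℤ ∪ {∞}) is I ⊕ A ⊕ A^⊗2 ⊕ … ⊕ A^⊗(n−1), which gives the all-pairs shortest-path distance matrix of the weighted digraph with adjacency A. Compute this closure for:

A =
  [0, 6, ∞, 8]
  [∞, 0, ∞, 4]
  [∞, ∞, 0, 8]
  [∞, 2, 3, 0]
Closure =
  [0, 6, 11, 8]
  [∞, 0, 7, 4]
  [∞, 10, 0, 8]
  [∞, 2, 3, 0]

This is the Floyd-Warshall all-pairs shortest-path computation. For each intermediate vertex k = 0, 1, …, 3, update dist[i][j] ← min(dist[i][j], dist[i][k] + dist[k][j]). The final matrix gives, for each (i, j), the minimum total weight of any directed path from i to j (possibly empty when i = j).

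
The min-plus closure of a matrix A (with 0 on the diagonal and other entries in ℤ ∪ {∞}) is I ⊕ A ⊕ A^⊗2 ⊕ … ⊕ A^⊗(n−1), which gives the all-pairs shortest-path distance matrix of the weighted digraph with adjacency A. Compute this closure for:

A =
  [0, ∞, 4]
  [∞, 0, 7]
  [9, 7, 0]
Closure =
  [0, 11, 4]
  [16, 0, 7]
  [9, 7, 0]

This is the Floyd-Warshall all-pairs shortest-path computation. For each intermediate vertex k = 0, 1, …, 2, update dist[i][j] ← min(dist[i][j], dist[i][k] + dist[k][j]). The final matrix gives, for each (i, j), the minimum total weight of any directed path from i to j (possibly empty when i = j).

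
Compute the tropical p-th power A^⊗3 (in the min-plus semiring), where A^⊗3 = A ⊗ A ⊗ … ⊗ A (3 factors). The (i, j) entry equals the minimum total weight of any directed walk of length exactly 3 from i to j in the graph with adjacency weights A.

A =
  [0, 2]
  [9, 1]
A^⊗3 =
  [0, 2]
  [9, 3]

Each entry (A^⊗3)_ij equals the minimum over all length-3 walks i = v_0 → v_1 → … → v_3 = j of Σ_t A[v_t][v_{t+1}]. For example, for (i, j) = (0, 1) we minimise over 4 possible intermediate vertex sequences; the minimum is 2, attained along the walk 0 → 0 → 0 → 1.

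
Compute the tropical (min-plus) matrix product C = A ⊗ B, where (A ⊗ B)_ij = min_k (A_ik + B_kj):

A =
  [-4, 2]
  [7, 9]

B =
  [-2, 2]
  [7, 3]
A ⊗ B =
  [-6, -2]
  [5, 9]

Apply the min-plus product entry-by-entry:
  C[0][0] = min over k of (A[0][0] + B[0][0] = -4 + -2 = -6, A[0][1] + B[1][0] = 2 + 7 = 9) = -6 (attained at k = 0)
  C[0][1] = min over k of (A[0][0] + B[0][1] = -4 + 2 = -2, A[0][1] + B[1][1] = 2 + 3 = 5) = -2 (attained at k = 0)
  C[1][0] = min over k of (A[1][0] + B[0][0] = 7 + -2 = 5, A[1][1] + B[1][0] = 9 + 7 = 16) = 5 (attained at k = 0)
  C[1][1] = min over k of (A[1][0] + B[0][1] = 7 + 2 = 9, A[1][1] + B[1][1] = 9 + 3 = 12) = 9 (attained at k = 0)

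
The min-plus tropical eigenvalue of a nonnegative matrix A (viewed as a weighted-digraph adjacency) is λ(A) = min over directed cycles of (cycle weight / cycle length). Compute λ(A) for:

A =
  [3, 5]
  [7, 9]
λ(A) = 3

Enumerate directed cycles and compute their means (weight / length). Sample:
  cycle 0 → 0: weight = 3, length = 1, mean = 3/1 ≈ 3.000
  cycle 1 → 1: weight = 9, length = 1, mean = 9/1 ≈ 9.000
  cycle 0 → 1 → 0: weight = 12, length = 2, mean = 12/2 ≈ 6.000
  cycle 1 → 0 → 1: weight = 12, length = 2, mean = 12/2 ≈ 6.000
Minimum mean = 3.000, attained e.g. along the cycle 0 → 0 with weight 3 and length 1. So λ(A) = 3/1 = 3.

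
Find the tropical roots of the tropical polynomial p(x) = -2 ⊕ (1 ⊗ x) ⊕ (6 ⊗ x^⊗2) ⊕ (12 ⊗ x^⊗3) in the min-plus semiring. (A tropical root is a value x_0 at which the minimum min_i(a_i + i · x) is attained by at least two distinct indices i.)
Roots: {-6, -5, -3}

Each tropical root is a break point of the lower envelope of the lines y = a_i + i · x (there are 4 lines, with slopes 0, 1, ..., 3). Only the lines that attain the minimum somewhere contribute to roots; other lines are dominated. Here the surviving (envelope) indices are i = 3, i = 2, i = 1, i = 0.
Intersections between consecutive envelope lines give the roots: for adjacent envelope indices i < j the intersection is x = (a_i − a_j) / (j − i). Reading off the sorted break points: {-6, -5, -3}.
Verification: at each break x_0, at least two indices attain the minimum of min_i(a_i + i · x_0).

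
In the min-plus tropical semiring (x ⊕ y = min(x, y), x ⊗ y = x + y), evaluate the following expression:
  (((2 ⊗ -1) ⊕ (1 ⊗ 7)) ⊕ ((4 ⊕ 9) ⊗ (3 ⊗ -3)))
(((2 ⊗ -1) ⊕ (1 ⊗ 7)) ⊕ ((4 ⊕ 9) ⊗ (3 ⊗ -3))) = 1

Expand innermost to outermost. Recall ⊕ takes the minimum of its arguments and ⊗ takes their sum. Working out the expression (((2 ⊗ -1) ⊕ (1 ⊗ 7)) ⊕ ((4 ⊕ 9) ⊗ (3 ⊗ -3))) gives 1.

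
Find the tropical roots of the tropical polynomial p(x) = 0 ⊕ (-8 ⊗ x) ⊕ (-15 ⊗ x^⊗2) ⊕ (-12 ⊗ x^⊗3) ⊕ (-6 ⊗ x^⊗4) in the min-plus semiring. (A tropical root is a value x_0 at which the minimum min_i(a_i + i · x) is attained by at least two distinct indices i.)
Roots: {-6, -3, 7, 8}

Each tropical root is a break point of the lower envelope of the lines y = a_i + i · x (there are 5 lines, with slopes 0, 1, ..., 4). Only the lines that attain the minimum somewhere contribute to roots; other lines are dominated. Here the surviving (envelope) indices are i = 4, i = 3, i = 2, i = 1, i = 0.
Intersections between consecutive envelope lines give the roots: for adjacent envelope indices i < j the intersection is x = (a_i − a_j) / (j − i). Reading off the sorted break points: {-6, -3, 7, 8}.
Verification: at each break x_0, at least two indices attain the minimum of min_i(a_i + i · x_0).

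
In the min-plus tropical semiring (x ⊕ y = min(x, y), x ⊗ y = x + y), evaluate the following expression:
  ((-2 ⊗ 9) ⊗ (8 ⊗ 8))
((-2 ⊗ 9) ⊗ (8 ⊗ 8)) = 23

Expand innermost to outermost. Recall ⊕ takes the minimum of its arguments and ⊗ takes their sum. Working out the expression ((-2 ⊗ 9) ⊗ (8 ⊗ 8)) gives 23.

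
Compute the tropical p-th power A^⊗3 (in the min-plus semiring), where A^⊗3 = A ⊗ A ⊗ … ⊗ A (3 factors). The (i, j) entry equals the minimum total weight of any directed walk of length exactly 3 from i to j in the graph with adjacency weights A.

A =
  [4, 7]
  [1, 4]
A^⊗3 =
  [12, 15]
  [9, 12]

Each entry (A^⊗3)_ij equals the minimum over all length-3 walks i = v_0 → v_1 → … → v_3 = j of Σ_t A[v_t][v_{t+1}]. For example, for (i, j) = (0, 1) we minimise over 4 possible intermediate vertex sequences; the minimum is 15, attained along the walk 0 → 0 → 0 → 1.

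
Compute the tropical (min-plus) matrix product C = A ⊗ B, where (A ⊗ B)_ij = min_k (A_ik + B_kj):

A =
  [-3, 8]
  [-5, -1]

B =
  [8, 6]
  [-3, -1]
A ⊗ B =
  [5, 3]
  [-4, -2]

Apply the min-plus product entry-by-entry:
  C[0][0] = min over k of (A[0][0] + B[0][0] = -3 + 8 = 5, A[0][1] + B[1][0] = 8 + -3 = 5) = 5 (attained at k = 0)
  C[0][1] = min over k of (A[0][0] + B[0][1] = -3 + 6 = 3, A[0][1] + B[1][1] = 8 + -1 = 7) = 3 (attained at k = 0)
  C[1][0] = min over k of (A[1][0] + B[0][0] = -5 + 8 = 3, A[1][1] + B[1][0] = -1 + -3 = -4) = -4 (attained at k = 1)
  C[1][1] = min over k of (A[1][0] + B[0][1] = -5 + 6 = 1, A[1][1] + B[1][1] = -1 + -1 = -2) = -2 (attained at k = 1)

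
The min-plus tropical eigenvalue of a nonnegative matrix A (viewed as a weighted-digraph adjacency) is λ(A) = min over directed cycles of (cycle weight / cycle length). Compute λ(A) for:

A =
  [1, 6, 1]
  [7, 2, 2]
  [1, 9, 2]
λ(A) = 1

Enumerate directed cycles and compute their means (weight / length). Sample:
  cycle 0 → 0: weight = 1, length = 1, mean = 1/1 ≈ 1.000
  cycle 1 → 1: weight = 2, length = 1, mean = 2/1 ≈ 2.000
  cycle 2 → 2: weight = 2, length = 1, mean = 2/1 ≈ 2.000
  cycle 0 → 1 → 0: weight = 13, length = 2, mean = 13/2 ≈ 6.500
  cycle 0 → 2 → 0: weight = 2, length = 2, mean = 2/2 ≈ 1.000
  cycle 1 → 0 → 1: weight = 13, length = 2, mean = 13/2 ≈ 6.500
Minimum mean = 1.000, attained e.g. along the cycle 0 → 0 with weight 1 and length 1. So λ(A) = 1/1 = 1.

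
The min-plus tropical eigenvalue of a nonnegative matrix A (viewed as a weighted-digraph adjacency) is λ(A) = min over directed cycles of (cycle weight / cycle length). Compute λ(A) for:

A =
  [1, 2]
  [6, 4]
λ(A) = 1

Enumerate directed cycles and compute their means (weight / length). Sample:
  cycle 0 → 0: weight = 1, length = 1, mean = 1/1 ≈ 1.000
  cycle 1 → 1: weight = 4, length = 1, mean = 4/1 ≈ 4.000
  cycle 0 → 1 → 0: weight = 8, length = 2, mean = 8/2 ≈ 4.000
  cycle 1 → 0 → 1: weight = 8, length = 2, mean = 8/2 ≈ 4.000
Minimum mean = 1.000, attained e.g. along the cycle 0 → 0 with weight 1 and length 1. So λ(A) = 1/1 = 1.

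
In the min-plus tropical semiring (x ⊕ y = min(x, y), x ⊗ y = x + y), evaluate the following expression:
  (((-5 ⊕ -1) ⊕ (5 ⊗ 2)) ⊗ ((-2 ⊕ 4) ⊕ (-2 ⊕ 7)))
(((-5 ⊕ -1) ⊕ (5 ⊗ 2)) ⊗ ((-2 ⊕ 4) ⊕ (-2 ⊕ 7))) = -7

Expand innermost to outermost. Recall ⊕ takes the minimum of its arguments and ⊗ takes their sum. Working out the expression (((-5 ⊕ -1) ⊕ (5 ⊗ 2)) ⊗ ((-2 ⊕ 4) ⊕ (-2 ⊕ 7))) gives -7.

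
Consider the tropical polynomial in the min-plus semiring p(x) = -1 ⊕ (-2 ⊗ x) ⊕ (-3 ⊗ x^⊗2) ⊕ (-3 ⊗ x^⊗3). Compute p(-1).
p(-1) = -6

A tropical monomial a ⊗ x^⊗i evaluates to a + i · x. Evaluating each term at x = -1:
  Term 0 contributes -1 + 0 · -1 = -1
  Term 1 contributes -2 + 1 · -1 = -3
  Term 2 contributes -3 + 2 · -1 = -5
  Term 3 contributes -3 + 3 · -1 = -6
p(-1) = ⊕ of these = min[-1, -3, -5, -6] = -6.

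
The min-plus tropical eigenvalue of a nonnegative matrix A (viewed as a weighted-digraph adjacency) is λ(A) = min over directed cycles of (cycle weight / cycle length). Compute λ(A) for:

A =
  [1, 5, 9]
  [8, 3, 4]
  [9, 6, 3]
λ(A) = 1

Enumerate directed cycles and compute their means (weight / length). Sample:
  cycle 0 → 0: weight = 1, length = 1, mean = 1/1 ≈ 1.000
  cycle 1 → 1: weight = 3, length = 1, mean = 3/1 ≈ 3.000
  cycle 2 → 2: weight = 3, length = 1, mean = 3/1 ≈ 3.000
  cycle 0 → 1 → 0: weight = 13, length = 2, mean = 13/2 ≈ 6.500
  cycle 0 → 2 → 0: weight = 18, length = 2, mean = 18/2 ≈ 9.000
  cycle 1 → 0 → 1: weight = 13, length = 2, mean = 13/2 ≈ 6.500
Minimum mean = 1.000, attained e.g. along the cycle 0 → 0 with weight 1 and length 1. So λ(A) = 1/1 = 1.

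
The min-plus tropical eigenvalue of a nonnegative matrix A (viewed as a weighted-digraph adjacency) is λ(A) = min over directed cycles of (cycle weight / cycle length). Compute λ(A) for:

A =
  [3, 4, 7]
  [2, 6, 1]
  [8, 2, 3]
λ(A) = 3/2

Enumerate directed cycles and compute their means (weight / length). Sample:
  cycle 0 → 0: weight = 3, length = 1, mean = 3/1 ≈ 3.000
  cycle 1 → 1: weight = 6, length = 1, mean = 6/1 ≈ 6.000
  cycle 2 → 2: weight = 3, length = 1, mean = 3/1 ≈ 3.000
  cycle 0 → 1 → 0: weight = 6, length = 2, mean = 6/2 ≈ 3.000
  cycle 0 → 2 → 0: weight = 15, length = 2, mean = 15/2 ≈ 7.500
  cycle 1 → 0 → 1: weight = 6, length = 2, mean = 6/2 ≈ 3.000
Minimum mean = 1.500, attained e.g. along the cycle 1 → 2 → 1 with weight 3 and length 2. So λ(A) = 3/2 = 3/2.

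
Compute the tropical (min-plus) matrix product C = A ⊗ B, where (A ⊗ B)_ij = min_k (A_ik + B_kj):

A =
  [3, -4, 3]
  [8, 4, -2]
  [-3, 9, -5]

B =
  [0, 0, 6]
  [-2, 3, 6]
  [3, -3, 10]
A ⊗ B =
  [-6, -1, 2]
  [1, -5, 8]
  [-3, -8, 3]

Apply the min-plus product entry-by-entry:
  C[0][0] = min over k of (A[0][0] + B[0][0] = 3 + 0 = 3, A[0][1] + B[1][0] = -4 + -2 = -6, A[0][2] + B[2][0] = 3 + 3 = 6) = -6 (attained at k = 1)
  C[0][1] = min over k of (A[0][0] + B[0][1] = 3 + 0 = 3, A[0][1] + B[1][1] = -4 + 3 = -1, A[0][2] + B[2][1] = 3 + -3 = 0) = -1 (attained at k = 1)
  C[0][2] = min over k of (A[0][0] + B[0][2] = 3 + 6 = 9, A[0][1] + B[1][2] = -4 + 6 = 2, A[0][2] + B[2][2] = 3 + 10 = 13) = 2 (attained at k = 1)
  C[1][0] = min over k of (A[1][0] + B[0][0] = 8 + 0 = 8, A[1][1] + B[1][0] = 4 + -2 = 2, A[1][2] + B[2][0] = -2 + 3 = 1) = 1 (attained at k = 2)
  C[1][1] = min over k of (A[1][0] + B[0][1] = 8 + 0 = 8, A[1][1] + B[1][1] = 4 + 3 = 7, A[1][2] + B[2][1] = -2 + -3 = -5) = -5 (attained at k = 2)
  C[1][2] = min over k of (A[1][0] + B[0][2] = 8 + 6 = 14, A[1][1] + B[1][2] = 4 + 6 = 10, A[1][2] + B[2][2] = -2 + 10 = 8) = 8 (attained at k = 2)
  C[2][0] = min over k of (A[2][0] + B[0][0] = -3 + 0 = -3, A[2][1] + B[1][0] = 9 + -2 = 7, A[2][2] + B[2][0] = -5 + 3 = -2) = -3 (attained at k = 0)
  C[2][1] = min over k of (A[2][0] + B[0][1] = -3 + 0 = -3, A[2][1] + B[1][1] = 9 + 3 = 12, A[2][2] + B[2][1] = -5 + -3 = -8) = -8 (attained at k = 2)
  C[2][2] = min over k of (A[2][0] + B[0][2] = -3 + 6 = 3, A[2][1] + B[1][2] = 9 + 6 = 15, A[2][2] + B[2][2] = -5 + 10 = 5) = 3 (attained at k = 0)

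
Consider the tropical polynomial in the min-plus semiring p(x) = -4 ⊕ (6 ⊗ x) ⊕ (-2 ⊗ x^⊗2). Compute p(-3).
p(-3) = -8

A tropical monomial a ⊗ x^⊗i evaluates to a + i · x. Evaluating each term at x = -3:
  Term 0 contributes -4 + 0 · -3 = -4
  Term 1 contributes 6 + 1 · -3 = 3
  Term 2 contributes -2 + 2 · -3 = -8
p(-3) = ⊕ of these = min[-4, 3, -8] = -8.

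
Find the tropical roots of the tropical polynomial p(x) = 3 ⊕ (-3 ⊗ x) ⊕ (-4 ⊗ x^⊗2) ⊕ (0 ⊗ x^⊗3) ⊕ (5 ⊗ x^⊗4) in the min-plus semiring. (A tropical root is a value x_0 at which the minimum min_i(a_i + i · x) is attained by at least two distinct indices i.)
Roots: {-5, -4, 1, 6}

Each tropical root is a break point of the lower envelope of the lines y = a_i + i · x (there are 5 lines, with slopes 0, 1, ..., 4). Only the lines that attain the minimum somewhere contribute to roots; other lines are dominated. Here the surviving (envelope) indices are i = 4, i = 3, i = 2, i = 1, i = 0.
Intersections between consecutive envelope lines give the roots: for adjacent envelope indices i < j the intersection is x = (a_i − a_j) / (j − i). Reading off the sorted break points: {-5, -4, 1, 6}.
Verification: at each break x_0, at least two indices attain the minimum of min_i(a_i + i · x_0).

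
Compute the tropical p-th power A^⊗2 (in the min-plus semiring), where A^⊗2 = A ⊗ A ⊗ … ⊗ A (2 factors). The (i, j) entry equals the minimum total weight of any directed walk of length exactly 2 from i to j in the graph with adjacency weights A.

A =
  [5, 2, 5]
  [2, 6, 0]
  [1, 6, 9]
A^⊗2 =
  [4, 7, 2]
  [1, 4, 6]
  [6, 3, 6]

Each entry (A^⊗2)_ij equals the minimum over all length-2 walks i = v_0 → v_1 → … → v_2 = j of Σ_t A[v_t][v_{t+1}]. For example, for (i, j) = (0, 2) we minimise over 3 possible intermediate vertex sequences; the minimum is 2, attained along the walk 0 → 1 → 2.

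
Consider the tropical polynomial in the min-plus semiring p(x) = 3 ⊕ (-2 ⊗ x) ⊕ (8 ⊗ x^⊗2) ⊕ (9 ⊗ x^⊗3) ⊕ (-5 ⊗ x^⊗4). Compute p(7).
p(7) = 3

A tropical monomial a ⊗ x^⊗i evaluates to a + i · x. Evaluating each term at x = 7:
  Term 0 contributes 3 + 0 · 7 = 3
  Term 1 contributes -2 + 1 · 7 = 5
  Term 2 contributes 8 + 2 · 7 = 22
  Term 3 contributes 9 + 3 · 7 = 30
  Term 4 contributes -5 + 4 · 7 = 23
p(7) = ⊕ of these = min[3, 5, 22, 30, 23] = 3.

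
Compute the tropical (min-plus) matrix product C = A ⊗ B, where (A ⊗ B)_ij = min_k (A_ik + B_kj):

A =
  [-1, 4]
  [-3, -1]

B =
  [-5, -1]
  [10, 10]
A ⊗ B =
  [-6, -2]
  [-8, -4]

Apply the min-plus product entry-by-entry:
  C[0][0] = min over k of (A[0][0] + B[0][0] = -1 + -5 = -6, A[0][1] + B[1][0] = 4 + 10 = 14) = -6 (attained at k = 0)
  C[0][1] = min over k of (A[0][0] + B[0][1] = -1 + -1 = -2, A[0][1] + B[1][1] = 4 + 10 = 14) = -2 (attained at k = 0)
  C[1][0] = min over k of (A[1][0] + B[0][0] = -3 + -5 = -8, A[1][1] + B[1][0] = -1 + 10 = 9) = -8 (attained at k = 0)
  C[1][1] = min over k of (A[1][0] + B[0][1] = -3 + -1 = -4, A[1][1] + B[1][1] = -1 + 10 = 9) = -4 (attained at k = 0)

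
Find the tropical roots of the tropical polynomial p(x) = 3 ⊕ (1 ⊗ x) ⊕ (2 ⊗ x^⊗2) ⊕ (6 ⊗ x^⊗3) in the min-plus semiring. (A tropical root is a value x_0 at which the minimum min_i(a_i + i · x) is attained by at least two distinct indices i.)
Roots: {-4, -1, 2}

Each tropical root is a break point of the lower envelope of the lines y = a_i + i · x (there are 4 lines, with slopes 0, 1, ..., 3). Only the lines that attain the minimum somewhere contribute to roots; other lines are dominated. Here the surviving (envelope) indices are i = 3, i = 2, i = 1, i = 0.
Intersections between consecutive envelope lines give the roots: for adjacent envelope indices i < j the intersection is x = (a_i − a_j) / (j − i). Reading off the sorted break points: {-4, -1, 2}.
Verification: at each break x_0, at least two indices attain the minimum of min_i(a_i + i · x_0).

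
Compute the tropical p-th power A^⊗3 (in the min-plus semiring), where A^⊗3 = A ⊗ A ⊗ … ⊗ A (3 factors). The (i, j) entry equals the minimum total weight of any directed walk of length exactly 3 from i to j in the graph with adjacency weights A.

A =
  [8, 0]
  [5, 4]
A^⊗3 =
  [9, 5]
  [10, 9]

Each entry (A^⊗3)_ij equals the minimum over all length-3 walks i = v_0 → v_1 → … → v_3 = j of Σ_t A[v_t][v_{t+1}]. For example, for (i, j) = (0, 1) we minimise over 4 possible intermediate vertex sequences; the minimum is 5, attained along the walk 0 → 1 → 0 → 1.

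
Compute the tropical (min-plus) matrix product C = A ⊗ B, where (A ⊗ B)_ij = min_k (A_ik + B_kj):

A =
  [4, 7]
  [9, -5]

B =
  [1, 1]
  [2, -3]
A ⊗ B =
  [5, 4]
  [-3, -8]

Apply the min-plus product entry-by-entry:
  C[0][0] = min over k of (A[0][0] + B[0][0] = 4 + 1 = 5, A[0][1] + B[1][0] = 7 + 2 = 9) = 5 (attained at k = 0)
  C[0][1] = min over k of (A[0][0] + B[0][1] = 4 + 1 = 5, A[0][1] + B[1][1] = 7 + -3 = 4) = 4 (attained at k = 1)
  C[1][0] = min over k of (A[1][0] + B[0][0] = 9 + 1 = 10, A[1][1] + B[1][0] = -5 + 2 = -3) = -3 (attained at k = 1)
  C[1][1] = min over k of (A[1][0] + B[0][1] = 9 + 1 = 10, A[1][1] + B[1][1] = -5 + -3 = -8) = -8 (attained at k = 1)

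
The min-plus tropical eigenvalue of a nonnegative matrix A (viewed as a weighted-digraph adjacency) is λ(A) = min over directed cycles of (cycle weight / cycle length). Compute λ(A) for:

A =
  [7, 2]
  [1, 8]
λ(A) = 3/2

Enumerate directed cycles and compute their means (weight / length). Sample:
  cycle 0 → 0: weight = 7, length = 1, mean = 7/1 ≈ 7.000
  cycle 1 → 1: weight = 8, length = 1, mean = 8/1 ≈ 8.000
  cycle 0 → 1 → 0: weight = 3, length = 2, mean = 3/2 ≈ 1.500
  cycle 1 → 0 → 1: weight = 3, length = 2, mean = 3/2 ≈ 1.500
Minimum mean = 1.500, attained e.g. along the cycle 0 → 1 → 0 with weight 3 and length 2. So λ(A) = 3/2 = 3/2.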